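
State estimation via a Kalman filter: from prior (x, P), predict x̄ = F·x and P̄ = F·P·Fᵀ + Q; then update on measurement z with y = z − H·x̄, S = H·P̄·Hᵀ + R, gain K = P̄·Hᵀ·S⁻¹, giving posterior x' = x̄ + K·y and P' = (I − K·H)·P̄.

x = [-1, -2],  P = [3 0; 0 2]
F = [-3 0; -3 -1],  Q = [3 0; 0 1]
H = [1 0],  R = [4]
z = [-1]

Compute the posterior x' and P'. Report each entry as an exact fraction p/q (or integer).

x̄ = F·x = [3, 5]
P̄ = F·P·Fᵀ + Q = [30 27; 27 30]
y = z − H·x̄ = [-4]
S = H·P̄·Hᵀ + R = [34]
K = P̄·Hᵀ·S⁻¹ = [15/17; 27/34]
x' = x̄ + K·y = [-9/17, 31/17]
P' = (I − K·H)·P̄ = [60/17 54/17; 54/17 291/34]

x' = [-9/17, 31/17]
P' = [60/17 54/17; 54/17 291/34]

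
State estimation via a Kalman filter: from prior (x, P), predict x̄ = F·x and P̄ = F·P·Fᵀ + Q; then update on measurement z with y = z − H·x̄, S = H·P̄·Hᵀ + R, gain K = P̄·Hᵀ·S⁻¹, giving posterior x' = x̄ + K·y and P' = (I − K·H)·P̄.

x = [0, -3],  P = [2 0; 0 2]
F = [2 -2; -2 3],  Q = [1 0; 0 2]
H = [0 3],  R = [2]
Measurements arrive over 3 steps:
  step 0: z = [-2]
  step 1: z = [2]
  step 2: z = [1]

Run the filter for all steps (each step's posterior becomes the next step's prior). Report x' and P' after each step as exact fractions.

step 0: x' = [12/127, -93/127], P' = [359/127 -20/127; -20/127 28/127]
step 1: x' = [-4167/4973, 6243/9946], P' = [14197/4973 -902/4973; -902/4973 1091/4973]
step 2: x' = [-233796/796339, 297528/796339], P' = [2269935/796339 -144708/796339; -144708/796339 174754/796339]

step 0: x̄ = F·x = [6, -9]
step 0: P̄ = F·P·Fᵀ + Q = [17 -20; -20 28]
step 0: y = z − H·x̄ = [25]
step 0: S = H·P̄·Hᵀ + R = [254]
step 0: K = P̄·Hᵀ·S⁻¹ = [-30/127; 42/127]
step 0: x' = x̄ + K·y = [12/127, -93/127]
step 0: P' = (I − K·H)·P̄ = [359/127 -20/127; -20/127 28/127]
step 1: x̄ = F·x = [210/127, -303/127]
step 1: P̄ = F·P·Fᵀ + Q = [1835/127 -1804/127; -1804/127 2182/127]
step 1: y = z − H·x̄ = [1163/127]
step 1: S = H·P̄·Hᵀ + R = [19892/127]
step 1: K = P̄·Hᵀ·S⁻¹ = [-1353/4973; 3273/9946]
step 1: x' = x̄ + K·y = [-4167/4973, 6243/9946]
step 1: P' = (I − K·H)·P̄ = [14197/4973 -902/4973; -902/4973 1091/4973]
step 2: x̄ = F·x = [-14577/4973, 35397/9946]
step 2: P̄ = F·P·Fᵀ + Q = [73341/4973 -72354/4973; -72354/4973 87377/4973]
step 2: y = z − H·x̄ = [-96245/9946]
step 2: S = H·P̄·Hᵀ + R = [796339/4973]
step 2: K = P̄·Hᵀ·S⁻¹ = [-217062/796339; 262131/796339]
step 2: x' = x̄ + K·y = [-233796/796339, 297528/796339]
step 2: P' = (I − K·H)·P̄ = [2269935/796339 -144708/796339; -144708/796339 174754/796339]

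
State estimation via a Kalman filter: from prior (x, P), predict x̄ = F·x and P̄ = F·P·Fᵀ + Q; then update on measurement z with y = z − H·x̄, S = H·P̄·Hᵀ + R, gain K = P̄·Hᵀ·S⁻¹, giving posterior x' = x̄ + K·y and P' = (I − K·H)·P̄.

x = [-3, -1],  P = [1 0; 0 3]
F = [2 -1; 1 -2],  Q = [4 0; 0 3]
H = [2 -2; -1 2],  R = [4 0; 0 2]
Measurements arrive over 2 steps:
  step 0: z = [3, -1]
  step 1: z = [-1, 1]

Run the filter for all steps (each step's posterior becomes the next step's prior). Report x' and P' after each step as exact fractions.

step 0: x̄ = F·x = [-5, -1]
step 0: P̄ = F·P·Fᵀ + Q = [11 8; 8 16]
step 0: y = z − H·x̄ = [11, -4]
step 0: S = H·P̄·Hᵀ + R = [48 -38; -38 45]
step 0: K = P̄·Hᵀ·S⁻¹ = [115/179 117/179; 48/179 136/179]
step 0: x' = x̄ + K·y = [-98/179, -195/179]
step 0: P' = (I − K·H)·P̄ = [694/179 464/179; 464/179 368/179]
step 1: x̄ = F·x = [-1/179, 292/179]
step 1: P̄ = F·P·Fᵀ + Q = [2004/179 -196/179; -196/179 847/179]
step 1: y = z − H·x̄ = [407/179, -406/179]
step 1: S = H·P̄·Hᵀ + R = [13688/179 -8572/179; -8572/179 6534/179]
step 1: K = P̄·Hᵀ·S⁻¹ = [2867/5572 859/2786; 513/3184 797/1592]
step 1: x' = x̄ + K·y = [2591/5572, 2745/3184]
step 1: P' = (I − K·H)·P̄ = [3726/1393 655/398; 655/398 2107/1592]

step 0: x' = [-98/179, -195/179], P' = [694/179 464/179; 464/179 368/179]
step 1: x' = [2591/5572, 2745/3184], P' = [3726/1393 655/398; 655/398 2107/1592]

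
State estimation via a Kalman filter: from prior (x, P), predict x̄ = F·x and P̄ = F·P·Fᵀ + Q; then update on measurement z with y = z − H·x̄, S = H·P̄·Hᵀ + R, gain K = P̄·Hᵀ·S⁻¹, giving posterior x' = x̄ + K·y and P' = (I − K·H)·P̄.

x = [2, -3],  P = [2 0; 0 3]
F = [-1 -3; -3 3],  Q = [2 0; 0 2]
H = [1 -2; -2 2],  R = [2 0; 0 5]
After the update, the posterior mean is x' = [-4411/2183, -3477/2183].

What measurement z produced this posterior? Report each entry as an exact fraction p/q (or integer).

x̄ = F·x = [7, -15]
P̄ = F·P·Fᵀ + Q = [31 -21; -21 47]
S = H·P̄·Hᵀ + R = [305 -376; -376 485]
K = P̄·Hᵀ·S⁻¹ = [-1233/2183 -1424/2183; -4639/6549 -1760/6549]
x' − x̄ = [-19692/2183, 29268/2183] = K·y
y = (KᵀK)⁻¹·Kᵀ·(x' − x̄) = [-36, 45]
z = y + H·x̄ = [-36, 45] + [37, -44] = [1, 1]

z = [1, 1]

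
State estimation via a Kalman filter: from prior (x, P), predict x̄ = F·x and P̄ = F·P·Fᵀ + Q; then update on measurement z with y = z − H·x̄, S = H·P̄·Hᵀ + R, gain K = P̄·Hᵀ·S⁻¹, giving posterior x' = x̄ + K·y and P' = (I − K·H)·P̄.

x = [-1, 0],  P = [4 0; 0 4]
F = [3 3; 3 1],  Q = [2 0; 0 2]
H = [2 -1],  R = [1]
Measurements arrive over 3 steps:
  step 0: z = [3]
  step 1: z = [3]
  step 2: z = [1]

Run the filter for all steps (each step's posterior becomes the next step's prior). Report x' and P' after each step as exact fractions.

step 0: x' = [53/49, -39/49], P' = [878/147 552/49; 552/49 1086/49]
step 1: x' = [161070/46883, 181674/46883], P' = [91038/46883 149708/46883; 149708/46883 281514/46883]
step 2: x' = [4155128/1837735, 8792590/2572829], P' = [3556014/1837735 1170332/367547; 1170332/367547 15419070/2572829]

step 0: x̄ = F·x = [-3, -3]
step 0: P̄ = F·P·Fᵀ + Q = [74 48; 48 42]
step 0: y = z − H·x̄ = [6]
step 0: S = H·P̄·Hᵀ + R = [147]
step 0: K = P̄·Hᵀ·S⁻¹ = [100/147; 18/49]
step 0: x' = x̄ + K·y = [53/49, -39/49]
step 0: P' = (I − K·H)·P̄ = [878/147 552/49; 552/49 1086/49]
step 1: x̄ = F·x = [6/7, 120/49]
step 1: P̄ = F·P·Fᵀ + Q = [458 1788/7; 1788/7 7130/49]
step 1: y = z − H·x̄ = [183/49]
step 1: S = H·P̄·Hᵀ + R = [46883/49]
step 1: K = P̄·Hᵀ·S⁻¹ = [32368/46883; 17902/46883]
step 1: x' = x̄ + K·y = [161070/46883, 181674/46883]
step 1: P' = (I − K·H)·P̄ = [91038/46883 149708/46883; 149708/46883 281514/46883]
step 2: x̄ = F·x = [1028232/46883, 664884/46883]
step 2: P̄ = F·P·Fᵀ + Q = [6141478/46883 3460380/46883; 3460380/46883 2092870/46883]
step 2: y = z − H·x̄ = [-1344697/46883]
step 2: S = H·P̄·Hᵀ + R = [12864145/46883]
step 2: K = P̄·Hᵀ·S⁻¹ = [1260368/1837735; 965578/2572829]
step 2: x' = x̄ + K·y = [4155128/1837735, 8792590/2572829]
step 2: P' = (I − K·H)·P̄ = [3556014/1837735 1170332/367547; 1170332/367547 15419070/2572829]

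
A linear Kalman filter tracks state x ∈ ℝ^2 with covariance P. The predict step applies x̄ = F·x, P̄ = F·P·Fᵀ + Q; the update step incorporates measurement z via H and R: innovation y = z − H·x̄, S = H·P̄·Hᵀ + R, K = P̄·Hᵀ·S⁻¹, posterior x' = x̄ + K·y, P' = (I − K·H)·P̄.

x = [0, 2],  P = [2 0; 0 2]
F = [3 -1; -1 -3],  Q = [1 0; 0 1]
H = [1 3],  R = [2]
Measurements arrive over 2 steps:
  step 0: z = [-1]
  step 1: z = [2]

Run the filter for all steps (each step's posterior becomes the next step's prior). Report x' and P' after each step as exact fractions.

step 0: x' = [-25/212, -75/212], P' = [4011/212 -1323/212; -1323/212 483/212]
step 1: x' = [-34393/25422, 9507/8474], P' = [322408/12711 -33338/4237; -33338/4237 11218/4237]

step 0: x̄ = F·x = [-2, -6]
step 0: P̄ = F·P·Fᵀ + Q = [21 0; 0 21]
step 0: y = z − H·x̄ = [19]
step 0: S = H·P̄·Hᵀ + R = [212]
step 0: K = P̄·Hᵀ·S⁻¹ = [21/212; 63/212]
step 0: x' = x̄ + K·y = [-25/212, -75/212]
step 0: P' = (I − K·H)·P̄ = [4011/212 -1323/212; -1323/212 483/212]
step 1: x̄ = F·x = [0, 125/106]
step 1: P̄ = F·P·Fᵀ + Q = [211 0; 0 158/53]
step 1: y = z − H·x̄ = [-163/106]
step 1: S = H·P̄·Hᵀ + R = [12711/53]
step 1: K = P̄·Hᵀ·S⁻¹ = [11183/12711; 158/4237]
step 1: x' = x̄ + K·y = [-34393/25422, 9507/8474]
step 1: P' = (I − K·H)·P̄ = [322408/12711 -33338/4237; -33338/4237 11218/4237]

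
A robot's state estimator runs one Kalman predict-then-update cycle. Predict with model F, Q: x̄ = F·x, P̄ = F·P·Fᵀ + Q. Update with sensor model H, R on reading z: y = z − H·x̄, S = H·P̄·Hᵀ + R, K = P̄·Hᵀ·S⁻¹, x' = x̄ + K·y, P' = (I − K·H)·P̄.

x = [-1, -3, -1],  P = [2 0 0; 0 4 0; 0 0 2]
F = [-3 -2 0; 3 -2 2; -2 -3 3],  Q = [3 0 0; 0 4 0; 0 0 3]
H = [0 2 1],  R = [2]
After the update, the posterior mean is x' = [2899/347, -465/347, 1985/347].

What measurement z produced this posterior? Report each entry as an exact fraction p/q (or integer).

z = [3]

x̄ = F·x = [9, 1, 8]
P̄ = F·P·Fᵀ + Q = [37 -2 36; -2 46 24; 36 24 65]
S = H·P̄·Hᵀ + R = [347]
K = P̄·Hᵀ·S⁻¹ = [32/347; 116/347; 113/347]
x' − x̄ = [-224/347, -812/347, -791/347] = K·y
y = (KᵀK)⁻¹·Kᵀ·(x' − x̄) = [-7]
z = y + H·x̄ = [-7] + [10] = [3]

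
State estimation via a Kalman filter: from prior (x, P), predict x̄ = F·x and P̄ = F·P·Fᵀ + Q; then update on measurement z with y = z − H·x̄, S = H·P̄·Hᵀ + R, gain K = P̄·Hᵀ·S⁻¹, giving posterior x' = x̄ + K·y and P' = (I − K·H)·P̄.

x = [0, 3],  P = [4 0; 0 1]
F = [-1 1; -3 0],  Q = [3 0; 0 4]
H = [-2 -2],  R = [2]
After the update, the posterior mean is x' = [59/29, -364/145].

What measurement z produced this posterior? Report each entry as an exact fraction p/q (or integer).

z = [1]

x̄ = F·x = [3, 0]
P̄ = F·P·Fᵀ + Q = [8 12; 12 40]
S = H·P̄·Hᵀ + R = [290]
K = P̄·Hᵀ·S⁻¹ = [-4/29; -52/145]
x' − x̄ = [-28/29, -364/145] = K·y
y = (KᵀK)⁻¹·Kᵀ·(x' − x̄) = [7]
z = y + H·x̄ = [7] + [-6] = [1]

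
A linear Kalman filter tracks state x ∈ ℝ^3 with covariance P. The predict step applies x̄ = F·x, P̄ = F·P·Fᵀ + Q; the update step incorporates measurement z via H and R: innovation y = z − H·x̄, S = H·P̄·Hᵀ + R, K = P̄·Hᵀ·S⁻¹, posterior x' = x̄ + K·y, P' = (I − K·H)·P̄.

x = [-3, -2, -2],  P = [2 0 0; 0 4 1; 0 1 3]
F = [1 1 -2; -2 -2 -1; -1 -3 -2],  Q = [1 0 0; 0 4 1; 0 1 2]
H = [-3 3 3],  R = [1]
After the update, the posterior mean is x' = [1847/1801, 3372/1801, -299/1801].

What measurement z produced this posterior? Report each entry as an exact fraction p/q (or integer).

z = [2]

x̄ = F·x = [-1, 12, 13]
P̄ = F·P·Fᵀ + Q = [15 -3 2; -3 35 42; 2 42 64]
S = H·P̄·Hᵀ + R = [1801]
K = P̄·Hᵀ·S⁻¹ = [-48/1801; 240/1801; 312/1801]
x' − x̄ = [3648/1801, -18240/1801, -23712/1801] = K·y
y = (KᵀK)⁻¹·Kᵀ·(x' − x̄) = [-76]
z = y + H·x̄ = [-76] + [78] = [2]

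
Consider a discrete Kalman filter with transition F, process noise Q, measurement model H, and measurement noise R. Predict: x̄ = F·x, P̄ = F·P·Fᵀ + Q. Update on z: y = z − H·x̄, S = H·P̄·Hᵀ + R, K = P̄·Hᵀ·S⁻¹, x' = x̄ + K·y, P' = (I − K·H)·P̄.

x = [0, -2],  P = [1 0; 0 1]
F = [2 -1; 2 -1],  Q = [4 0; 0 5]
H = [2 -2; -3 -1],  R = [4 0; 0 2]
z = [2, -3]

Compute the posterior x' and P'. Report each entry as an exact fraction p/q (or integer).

x̄ = F·x = [2, 2]
P̄ = F·P·Fᵀ + Q = [9 5; 5 10]
y = z − H·x̄ = [2, 5]
S = H·P̄·Hᵀ + R = [40 -14; -14 123]
K = P̄·Hᵀ·S⁻¹ = [134/1181 -292/1181; -395/1181 -285/1181]
x' = x̄ + K·y = [1170/1181, 147/1181]
P' = (I − K·H)·P̄ = [213/1181 -55/1181; -55/1181 735/1181]

x' = [1170/1181, 147/1181]
P' = [213/1181 -55/1181; -55/1181 735/1181]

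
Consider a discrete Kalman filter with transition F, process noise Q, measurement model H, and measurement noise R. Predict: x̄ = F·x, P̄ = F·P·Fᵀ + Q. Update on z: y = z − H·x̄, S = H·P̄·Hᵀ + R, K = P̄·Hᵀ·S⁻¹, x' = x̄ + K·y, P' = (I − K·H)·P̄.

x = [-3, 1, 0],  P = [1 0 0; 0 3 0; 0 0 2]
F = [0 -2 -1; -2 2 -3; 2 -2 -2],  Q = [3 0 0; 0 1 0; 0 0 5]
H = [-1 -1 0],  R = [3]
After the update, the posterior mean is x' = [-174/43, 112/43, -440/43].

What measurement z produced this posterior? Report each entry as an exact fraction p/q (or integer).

z = [2]

x̄ = F·x = [-2, 8, -8]
P̄ = F·P·Fᵀ + Q = [17 -6 16; -6 35 -4; 16 -4 29]
S = H·P̄·Hᵀ + R = [43]
K = P̄·Hᵀ·S⁻¹ = [-11/43; -29/43; -12/43]
x' − x̄ = [-88/43, -232/43, -96/43] = K·y
y = (KᵀK)⁻¹·Kᵀ·(x' − x̄) = [8]
z = y + H·x̄ = [8] + [-6] = [2]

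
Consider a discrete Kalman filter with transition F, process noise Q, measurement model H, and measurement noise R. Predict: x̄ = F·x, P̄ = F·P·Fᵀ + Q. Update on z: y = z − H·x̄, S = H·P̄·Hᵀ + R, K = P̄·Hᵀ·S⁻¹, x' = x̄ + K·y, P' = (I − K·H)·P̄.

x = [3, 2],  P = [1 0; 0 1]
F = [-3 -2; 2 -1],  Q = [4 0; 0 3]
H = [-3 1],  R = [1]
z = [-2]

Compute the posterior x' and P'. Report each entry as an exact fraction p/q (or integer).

x̄ = F·x = [-13, 4]
P̄ = F·P·Fᵀ + Q = [17 -4; -4 8]
y = z − H·x̄ = [-45]
S = H·P̄·Hᵀ + R = [186]
K = P̄·Hᵀ·S⁻¹ = [-55/186; 10/93]
x' = x̄ + K·y = [19/62, -26/31]
P' = (I − K·H)·P̄ = [137/186 178/93; 178/93 544/93]

x' = [19/62, -26/31]
P' = [137/186 178/93; 178/93 544/93]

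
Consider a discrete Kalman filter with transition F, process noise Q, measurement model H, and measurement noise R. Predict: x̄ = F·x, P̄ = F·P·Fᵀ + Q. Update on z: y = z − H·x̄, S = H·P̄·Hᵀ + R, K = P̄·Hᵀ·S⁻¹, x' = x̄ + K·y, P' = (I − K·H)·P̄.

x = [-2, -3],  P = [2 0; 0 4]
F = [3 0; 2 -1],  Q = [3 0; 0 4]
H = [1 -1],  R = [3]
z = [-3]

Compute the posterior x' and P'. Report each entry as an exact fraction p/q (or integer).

x̄ = F·x = [-6, -1]
P̄ = F·P·Fᵀ + Q = [21 12; 12 16]
y = z − H·x̄ = [2]
S = H·P̄·Hᵀ + R = [16]
K = P̄·Hᵀ·S⁻¹ = [9/16; -1/4]
x' = x̄ + K·y = [-39/8, -3/2]
P' = (I − K·H)·P̄ = [255/16 57/4; 57/4 15]

x' = [-39/8, -3/2]
P' = [255/16 57/4; 57/4 15]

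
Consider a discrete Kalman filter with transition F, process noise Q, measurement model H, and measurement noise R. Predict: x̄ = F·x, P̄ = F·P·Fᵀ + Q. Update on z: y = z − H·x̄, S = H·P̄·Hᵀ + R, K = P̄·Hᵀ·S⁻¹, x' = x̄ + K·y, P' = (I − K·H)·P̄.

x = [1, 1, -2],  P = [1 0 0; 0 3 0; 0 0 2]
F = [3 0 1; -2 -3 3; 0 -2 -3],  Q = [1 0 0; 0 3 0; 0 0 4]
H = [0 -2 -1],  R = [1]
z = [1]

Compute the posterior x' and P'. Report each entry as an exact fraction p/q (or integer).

x̄ = F·x = [1, -11, 4]
P̄ = F·P·Fᵀ + Q = [12 0 -6; 0 52 0; -6 0 34]
y = z − H·x̄ = [-17]
S = H·P̄·Hᵀ + R = [243]
K = P̄·Hᵀ·S⁻¹ = [2/81; -104/243; -34/243]
x' = x̄ + K·y = [47/81, -905/243, 1550/243]
P' = (I − K·H)·P̄ = [320/27 208/81 -418/81; 208/81 1820/243 -3536/243; -418/81 -3536/243 7106/243]

x' = [47/81, -905/243, 1550/243]
P' = [320/27 208/81 -418/81; 208/81 1820/243 -3536/243; -418/81 -3536/243 7106/243]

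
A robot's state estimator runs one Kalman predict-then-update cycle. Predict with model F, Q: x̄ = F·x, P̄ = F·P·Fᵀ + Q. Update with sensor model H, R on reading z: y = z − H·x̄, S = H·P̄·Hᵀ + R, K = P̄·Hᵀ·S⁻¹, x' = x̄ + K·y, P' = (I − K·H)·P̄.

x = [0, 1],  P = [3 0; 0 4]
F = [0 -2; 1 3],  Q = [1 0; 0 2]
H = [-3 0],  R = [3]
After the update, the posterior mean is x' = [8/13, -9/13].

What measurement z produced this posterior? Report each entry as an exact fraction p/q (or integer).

z = [-2]

x̄ = F·x = [-2, 3]
P̄ = F·P·Fᵀ + Q = [17 -24; -24 41]
S = H·P̄·Hᵀ + R = [156]
K = P̄·Hᵀ·S⁻¹ = [-17/52; 6/13]
x' − x̄ = [34/13, -48/13] = K·y
y = (KᵀK)⁻¹·Kᵀ·(x' − x̄) = [-8]
z = y + H·x̄ = [-8] + [6] = [-2]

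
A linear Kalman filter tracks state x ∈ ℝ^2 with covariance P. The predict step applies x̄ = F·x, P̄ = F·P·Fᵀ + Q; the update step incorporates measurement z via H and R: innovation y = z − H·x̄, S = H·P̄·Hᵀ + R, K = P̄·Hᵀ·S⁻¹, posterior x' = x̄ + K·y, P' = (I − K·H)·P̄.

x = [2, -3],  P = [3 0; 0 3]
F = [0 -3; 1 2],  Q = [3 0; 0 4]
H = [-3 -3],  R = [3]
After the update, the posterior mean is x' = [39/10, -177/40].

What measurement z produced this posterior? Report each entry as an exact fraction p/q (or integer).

z = [2]

x̄ = F·x = [9, -4]
P̄ = F·P·Fᵀ + Q = [30 -18; -18 19]
S = H·P̄·Hᵀ + R = [120]
K = P̄·Hᵀ·S⁻¹ = [-3/10; -1/40]
x' − x̄ = [-51/10, -17/40] = K·y
y = (KᵀK)⁻¹·Kᵀ·(x' − x̄) = [17]
z = y + H·x̄ = [17] + [-15] = [2]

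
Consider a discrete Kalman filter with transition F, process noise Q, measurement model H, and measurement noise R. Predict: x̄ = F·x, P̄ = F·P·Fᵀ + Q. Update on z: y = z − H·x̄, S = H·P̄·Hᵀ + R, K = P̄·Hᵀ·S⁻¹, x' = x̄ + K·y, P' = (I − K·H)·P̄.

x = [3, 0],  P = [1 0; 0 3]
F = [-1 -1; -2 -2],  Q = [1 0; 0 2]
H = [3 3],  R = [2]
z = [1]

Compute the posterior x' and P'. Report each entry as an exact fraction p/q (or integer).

x' = [33/353, 66/353]
P' = [244/353 -218/353; -218/353 270/353]

x̄ = F·x = [-3, -6]
P̄ = F·P·Fᵀ + Q = [5 8; 8 18]
y = z − H·x̄ = [28]
S = H·P̄·Hᵀ + R = [353]
K = P̄·Hᵀ·S⁻¹ = [39/353; 78/353]
x' = x̄ + K·y = [33/353, 66/353]
P' = (I − K·H)·P̄ = [244/353 -218/353; -218/353 270/353]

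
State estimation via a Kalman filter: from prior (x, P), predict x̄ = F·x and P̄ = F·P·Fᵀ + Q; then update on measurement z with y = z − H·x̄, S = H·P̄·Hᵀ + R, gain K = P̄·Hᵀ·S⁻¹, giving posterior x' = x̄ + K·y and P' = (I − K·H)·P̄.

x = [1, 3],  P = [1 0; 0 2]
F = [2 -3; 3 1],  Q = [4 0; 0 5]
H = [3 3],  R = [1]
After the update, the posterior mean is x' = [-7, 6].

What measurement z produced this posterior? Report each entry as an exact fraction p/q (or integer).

x̄ = F·x = [-7, 6]
P̄ = F·P·Fᵀ + Q = [26 0; 0 16]
S = H·P̄·Hᵀ + R = [379]
K = P̄·Hᵀ·S⁻¹ = [78/379; 48/379]
x' − x̄ = [0, 0] = K·y
y = (KᵀK)⁻¹·Kᵀ·(x' − x̄) = [0]
z = y + H·x̄ = [0] + [-3] = [-3]

z = [-3]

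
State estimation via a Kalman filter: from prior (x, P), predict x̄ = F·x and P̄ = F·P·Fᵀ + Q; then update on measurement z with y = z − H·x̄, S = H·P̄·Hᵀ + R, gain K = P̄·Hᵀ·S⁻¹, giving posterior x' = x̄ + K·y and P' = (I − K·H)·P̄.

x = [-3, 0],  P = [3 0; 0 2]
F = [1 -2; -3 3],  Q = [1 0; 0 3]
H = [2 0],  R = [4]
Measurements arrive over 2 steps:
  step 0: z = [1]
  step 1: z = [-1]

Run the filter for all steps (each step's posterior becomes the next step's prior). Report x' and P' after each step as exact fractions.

step 0: x̄ = F·x = [-3, 9]
step 0: P̄ = F·P·Fᵀ + Q = [12 -21; -21 48]
step 0: y = z − H·x̄ = [7]
step 0: S = H·P̄·Hᵀ + R = [52]
step 0: K = P̄·Hᵀ·S⁻¹ = [6/13; -21/26]
step 0: x' = x̄ + K·y = [3/13, 87/26]
step 0: P' = (I − K·H)·P̄ = [12/13 -21/13; -21/13 183/13]
step 1: x̄ = F·x = [-84/13, 243/26]
step 1: P̄ = F·P·Fᵀ + Q = [841/13 -1323/13; -1323/13 2172/13]
step 1: y = z − H·x̄ = [155/13]
step 1: S = H·P̄·Hᵀ + R = [3416/13]
step 1: K = P̄·Hᵀ·S⁻¹ = [841/1708; -189/244]
step 1: x' = x̄ + K·y = [-1009/1708, 27/244]
step 1: P' = (I − K·H)·P̄ = [841/854 -189/122; -189/122 1149/122]

step 0: x' = [3/13, 87/26], P' = [12/13 -21/13; -21/13 183/13]
step 1: x' = [-1009/1708, 27/244], P' = [841/854 -189/122; -189/122 1149/122]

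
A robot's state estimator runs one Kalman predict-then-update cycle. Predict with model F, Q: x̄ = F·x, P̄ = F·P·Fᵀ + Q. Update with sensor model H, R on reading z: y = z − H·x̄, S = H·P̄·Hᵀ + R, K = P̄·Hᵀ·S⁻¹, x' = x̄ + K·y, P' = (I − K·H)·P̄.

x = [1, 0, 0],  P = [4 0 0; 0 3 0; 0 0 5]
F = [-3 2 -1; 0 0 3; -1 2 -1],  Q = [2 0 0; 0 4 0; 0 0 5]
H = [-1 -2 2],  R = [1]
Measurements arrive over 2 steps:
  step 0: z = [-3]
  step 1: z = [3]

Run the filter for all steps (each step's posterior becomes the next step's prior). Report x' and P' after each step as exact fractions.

step 0: x' = [-86/25, 113/75, -128/75], P' = [5137/100 -257/100 2317/100; -257/100 1931/300 1489/300; 2317/100 1489/300 4991/300]
step 1: x' = [30357/3814, -602/1907, 19731/3814], P' = [3897347/11442 -162245/11442 597061/3814; -162245/11442 187693/22884 1583/1907; 597061/3814 1583/1907 302365/3814]

step 0: x̄ = F·x = [-3, 0, -1]
step 0: P̄ = F·P·Fᵀ + Q = [55 -15 29; -15 49 -15; 29 -15 26]
step 0: y = z − H·x̄ = [-4]
step 0: S = H·P̄·Hᵀ + R = [300]
step 0: K = P̄·Hᵀ·S⁻¹ = [11/100; -113/300; 53/300]
step 0: x' = x̄ + K·y = [-86/25, 113/75, -128/75]
step 0: P' = (I − K·H)·P̄ = [5137/100 -257/100 2317/100; -257/100 1931/300 1489/300; 2317/100 1489/300 4991/300]
step 1: x̄ = F·x = [376/25, -128/25, 204/25]
step 1: P̄ = F·P·Fᵀ + Q = [16418/25 -11433/50 7247/25; -11433/50 15373/100 -2241/25; 7247/25 -2241/25 3388/25]
step 1: y = z − H·x̄ = [-213/25]
step 1: S = H·P̄·Hᵀ + R = [11442/25]
step 1: K = P̄·Hᵀ·S⁻¹ = [9509/11442; -3226/5721; 1337/3814]
step 1: x' = x̄ + K·y = [30357/3814, -602/1907, 19731/3814]
step 1: P' = (I − K·H)·P̄ = [3897347/11442 -162245/11442 597061/3814; -162245/11442 187693/22884 1583/1907; 597061/3814 1583/1907 302365/3814]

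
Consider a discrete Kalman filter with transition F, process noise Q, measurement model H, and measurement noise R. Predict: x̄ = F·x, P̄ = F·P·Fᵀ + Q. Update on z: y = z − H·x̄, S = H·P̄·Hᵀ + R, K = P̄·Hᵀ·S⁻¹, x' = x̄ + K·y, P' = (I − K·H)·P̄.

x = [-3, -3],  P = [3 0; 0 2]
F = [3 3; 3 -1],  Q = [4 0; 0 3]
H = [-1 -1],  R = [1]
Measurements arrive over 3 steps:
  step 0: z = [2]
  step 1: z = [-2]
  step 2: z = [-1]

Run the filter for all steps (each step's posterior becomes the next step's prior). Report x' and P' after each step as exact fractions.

step 0: x̄ = F·x = [-18, -6]
step 0: P̄ = F·P·Fᵀ + Q = [49 21; 21 32]
step 0: y = z − H·x̄ = [-22]
step 0: S = H·P̄·Hᵀ + R = [124]
step 0: K = P̄·Hᵀ·S⁻¹ = [-35/62; -53/124]
step 0: x' = x̄ + K·y = [-173/31, 211/62]
step 0: P' = (I − K·H)·P̄ = [294/31 -553/62; -553/62 1159/124]
step 1: x̄ = F·x = [-405/62, -1249/62]
step 1: P̄ = F·P·Fᵀ + Q = [1603/124 471/124; 471/124 18751/124]
step 1: y = z − H·x̄ = [-889/31]
step 1: S = H·P̄·Hᵀ + R = [5355/31]
step 1: K = P̄·Hᵀ·S⁻¹ = [-61/630; -1373/1530]
step 1: x' = x̄ + K·y = [-169/45, 4276/765]
step 1: P' = (I − K·H)·P̄ = [3562/315 -1009/90; -1009/90 9263/765]
step 2: x̄ = F·x = [1403/255, -2579/153]
step 2: P̄ = F·P·Fᵀ + Q = [7704/595 -650/357; -650/357 197221/1071]
step 2: y = z − H·x̄ = [-9451/765]
step 2: S = H·P̄·Hᵀ + R = [1041296/5355]
step 2: K = P̄·Hᵀ·S⁻¹ = [-29793/520648; -976355/1041296]
step 2: x' = x̄ + K·y = [3232655/520648, -5490171/1041296]
step 2: P' = (I − K·H)·P̄ = [3204893/260324 -6379993/520648; -6379993/520648 13736341/1041296]

step 0: x' = [-173/31, 211/62], P' = [294/31 -553/62; -553/62 1159/124]
step 1: x' = [-169/45, 4276/765], P' = [3562/315 -1009/90; -1009/90 9263/765]
step 2: x' = [3232655/520648, -5490171/1041296], P' = [3204893/260324 -6379993/520648; -6379993/520648 13736341/1041296]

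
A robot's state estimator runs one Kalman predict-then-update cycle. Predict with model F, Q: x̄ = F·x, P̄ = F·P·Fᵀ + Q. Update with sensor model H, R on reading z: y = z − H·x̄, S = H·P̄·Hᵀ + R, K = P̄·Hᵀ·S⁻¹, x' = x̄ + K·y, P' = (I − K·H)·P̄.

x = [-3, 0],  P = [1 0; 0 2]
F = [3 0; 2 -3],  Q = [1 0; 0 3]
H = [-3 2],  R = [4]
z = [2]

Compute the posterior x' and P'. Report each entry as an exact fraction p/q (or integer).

x' = [-432/61, -574/61]
P' = [448/61 654/61; 654/61 1013/61]

x̄ = F·x = [-9, -6]
P̄ = F·P·Fᵀ + Q = [10 6; 6 25]
y = z − H·x̄ = [-13]
S = H·P̄·Hᵀ + R = [122]
K = P̄·Hᵀ·S⁻¹ = [-9/61; 16/61]
x' = x̄ + K·y = [-432/61, -574/61]
P' = (I − K·H)·P̄ = [448/61 654/61; 654/61 1013/61]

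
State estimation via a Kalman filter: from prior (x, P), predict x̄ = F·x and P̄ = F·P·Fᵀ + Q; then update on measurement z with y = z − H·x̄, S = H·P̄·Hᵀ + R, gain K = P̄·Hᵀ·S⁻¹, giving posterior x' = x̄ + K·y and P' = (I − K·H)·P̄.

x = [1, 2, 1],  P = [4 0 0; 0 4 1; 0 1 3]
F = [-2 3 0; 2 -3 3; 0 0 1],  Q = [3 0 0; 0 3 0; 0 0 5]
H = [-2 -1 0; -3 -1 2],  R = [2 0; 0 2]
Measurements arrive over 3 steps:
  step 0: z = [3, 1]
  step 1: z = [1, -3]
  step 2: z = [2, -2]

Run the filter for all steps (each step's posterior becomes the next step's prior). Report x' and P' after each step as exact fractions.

step 0: x̄ = F·x = [4, -1, 1]
step 0: P̄ = F·P·Fᵀ + Q = [55 -43 3; -43 64 6; 3 6 8]
step 0: y = z − H·x̄ = [10, 10]
step 0: S = H·P̄·Hᵀ + R = [114 155; 155 275]
step 0: K = P̄·Hᵀ·S⁻¹ = [-89/1465 -2839/7325; -1177/1465 5368/7325; -691/1465 1974/7325]
step 0: x' = x̄ + K·y = [-708/1465, -2499/1465, -1497/1465]
step 0: P' = (I − K·H)·P̄ = [43736/7325 -86582/7325 19474/7325; -86582/7325 184934/7325 -32038/7325; 19474/7325 -32038/7325 15166/7325]
step 1: x̄ = F·x = [-6081/1465, 318/293, -1497/1465]
step 1: P̄ = F·P·Fᵀ + Q = [2900309/7325 -656704/1465 -135062/7325; -656704/1465 153887/293 36112/1465; -135062/7325 36112/1465 51791/7325]
step 1: y = z − H·x̄ = [-9107/1465, -18054/1465]
step 1: S = H·P̄·Hᵀ + R = [2328981/7325 5010557/7325; 5010557/7325 11369154/7325]
step 1: K = P̄·Hᵀ·S⁻¹ = [-16324441/187421461 -86565001/187421461; -132034271/187421461 163108888/187421461; -85493240/187421461 43088692/187421461]
step 1: x' = x̄ + K·y = [390308060/187421461, -985891901/187421461, -191062277/187421461]
step 1: P' = (I − K·H)·P̄ = [1385502476/187421461 -2738356070/187421461 622510678/187421461; -2738356070/187421461 5740780682/187421461 -1074034876/187421461; 622510678/187421461 -1074034876/187421461 439837271/187421461]
step 2: x̄ = F·x = [-3738291823/187421461, 3165104992/187421461, -191062277/187421461]
step 2: P̄ = F·P·Fᵀ + Q = [90631573265/187421461 -103470686834/187421461 -4467125984/187421461; -103470686834/187421461 121392864608/187421461 5786637797/187421461; -4467125984/187421461 5786637797/187421461 1376944576/187421461]
step 2: y = z − H·x̄ = [-3936635732/187421461, -8042488845/187421461]
step 2: S = H·P̄·Hᵀ + R = [70411253254/187421461 154124098370/187421461; 154124098370/187421461 352594484835/187421461]
step 2: K = P̄·Hᵀ·S⁻¹ = [-7165401209/81739523897 -189918182849/408697619485; -401342153386/572176667279 2504730461516/2860883336395; -520990759101/1144353334558 653460352414/2860883336395]
step 2: x' = x̄ + K·y = [150059410958/81739523897, -3403645816244/572176667279, -719957447803/572176667279]
step 2: P' = (I − K·H)·P̄ = [3042736567244/408697619485 -6013819122398/408697619485 1367277106818/408697619485; -6013819122398/408697619485 88206889247432/2860883336395 -16536925699947/2860883336395; 1367277106818/408697619485 -16536925699947/2860883336395 13482814248059/5721766672790]

step 0: x' = [-708/1465, -2499/1465, -1497/1465], P' = [43736/7325 -86582/7325 19474/7325; -86582/7325 184934/7325 -32038/7325; 19474/7325 -32038/7325 15166/7325]
step 1: x' = [390308060/187421461, -985891901/187421461, -191062277/187421461], P' = [1385502476/187421461 -2738356070/187421461 622510678/187421461; -2738356070/187421461 5740780682/187421461 -1074034876/187421461; 622510678/187421461 -1074034876/187421461 439837271/187421461]
step 2: x' = [150059410958/81739523897, -3403645816244/572176667279, -719957447803/572176667279], P' = [3042736567244/408697619485 -6013819122398/408697619485 1367277106818/408697619485; -6013819122398/408697619485 88206889247432/2860883336395 -16536925699947/2860883336395; 1367277106818/408697619485 -16536925699947/2860883336395 13482814248059/5721766672790]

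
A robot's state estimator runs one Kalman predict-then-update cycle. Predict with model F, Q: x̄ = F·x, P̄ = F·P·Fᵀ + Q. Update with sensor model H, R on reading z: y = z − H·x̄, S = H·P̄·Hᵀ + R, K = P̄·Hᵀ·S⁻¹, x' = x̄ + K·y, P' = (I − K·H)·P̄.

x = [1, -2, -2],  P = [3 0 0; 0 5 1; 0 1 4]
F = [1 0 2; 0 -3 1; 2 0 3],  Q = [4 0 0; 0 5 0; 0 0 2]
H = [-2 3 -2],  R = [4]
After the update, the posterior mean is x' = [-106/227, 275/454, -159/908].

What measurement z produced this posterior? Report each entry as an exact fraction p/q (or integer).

z = [3]

x̄ = F·x = [-3, 4, -4]
P̄ = F·P·Fᵀ + Q = [23 2 30; 2 48 3; 30 3 50]
S = H·P̄·Hᵀ + R = [908]
K = P̄·Hᵀ·S⁻¹ = [-25/227; 67/454; -151/908]
x' − x̄ = [575/227, -1541/454, 3473/908] = K·y
y = (KᵀK)⁻¹·Kᵀ·(x' − x̄) = [-23]
z = y + H·x̄ = [-23] + [26] = [3]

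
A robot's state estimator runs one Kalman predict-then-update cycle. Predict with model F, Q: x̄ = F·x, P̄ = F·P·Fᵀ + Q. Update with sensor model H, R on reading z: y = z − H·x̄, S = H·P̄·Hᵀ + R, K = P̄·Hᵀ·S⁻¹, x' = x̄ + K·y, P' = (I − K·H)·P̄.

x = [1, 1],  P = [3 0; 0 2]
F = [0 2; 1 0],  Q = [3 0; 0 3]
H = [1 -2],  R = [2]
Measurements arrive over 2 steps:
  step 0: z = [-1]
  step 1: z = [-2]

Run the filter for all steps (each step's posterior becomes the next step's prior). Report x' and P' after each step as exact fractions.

step 0: x̄ = F·x = [2, 1]
step 0: P̄ = F·P·Fᵀ + Q = [11 0; 0 6]
step 0: y = z − H·x̄ = [-1]
step 0: S = H·P̄·Hᵀ + R = [37]
step 0: K = P̄·Hᵀ·S⁻¹ = [11/37; -12/37]
step 0: x' = x̄ + K·y = [63/37, 49/37]
step 0: P' = (I − K·H)·P̄ = [286/37 132/37; 132/37 78/37]
step 1: x̄ = F·x = [98/37, 63/37]
step 1: P̄ = F·P·Fᵀ + Q = [423/37 264/37; 264/37 397/37]
step 1: y = z − H·x̄ = [-46/37]
step 1: S = H·P̄·Hᵀ + R = [1029/37]
step 1: K = P̄·Hᵀ·S⁻¹ = [-5/49; -530/1029]
step 1: x' = x̄ + K·y = [136/49, 2411/1029]
step 1: P' = (I − K·H)·P̄ = [78/7 278/49; 278/49 3449/1029]

step 0: x' = [63/37, 49/37], P' = [286/37 132/37; 132/37 78/37]
step 1: x' = [136/49, 2411/1029], P' = [78/7 278/49; 278/49 3449/1029]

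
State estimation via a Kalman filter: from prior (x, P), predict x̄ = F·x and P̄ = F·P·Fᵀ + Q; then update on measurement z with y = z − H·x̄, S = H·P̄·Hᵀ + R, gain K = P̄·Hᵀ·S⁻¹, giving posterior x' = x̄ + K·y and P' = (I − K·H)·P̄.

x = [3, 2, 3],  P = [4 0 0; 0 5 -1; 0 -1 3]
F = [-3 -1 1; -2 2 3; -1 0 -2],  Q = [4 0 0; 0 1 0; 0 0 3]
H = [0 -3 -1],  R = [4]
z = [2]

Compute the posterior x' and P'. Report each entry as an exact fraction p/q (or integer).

x' = [-672/65, 31/13, -587/65]
P' = [16974/455 -96/91 1744/455; -96/91 232/91 -576/91; 1744/455 -576/91 8644/455]

x̄ = F·x = [-8, 7, -9]
P̄ = F·P·Fᵀ + Q = [50 24 4; 24 52 -6; 4 -6 19]
y = z − H·x̄ = [14]
S = H·P̄·Hᵀ + R = [455]
K = P̄·Hᵀ·S⁻¹ = [-76/455; -30/91; -1/455]
x' = x̄ + K·y = [-672/65, 31/13, -587/65]
P' = (I − K·H)·P̄ = [16974/455 -96/91 1744/455; -96/91 232/91 -576/91; 1744/455 -576/91 8644/455]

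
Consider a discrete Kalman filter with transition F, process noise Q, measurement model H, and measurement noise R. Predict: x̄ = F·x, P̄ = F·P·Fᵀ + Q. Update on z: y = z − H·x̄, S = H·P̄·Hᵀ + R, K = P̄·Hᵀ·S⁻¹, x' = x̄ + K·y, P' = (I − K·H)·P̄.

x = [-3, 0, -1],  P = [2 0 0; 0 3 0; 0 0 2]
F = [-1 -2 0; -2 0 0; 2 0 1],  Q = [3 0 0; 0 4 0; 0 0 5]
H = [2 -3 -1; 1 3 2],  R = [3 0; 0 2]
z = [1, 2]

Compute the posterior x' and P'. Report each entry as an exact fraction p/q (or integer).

x' = [2438/733, 3130/733, -5154/733]
P' = [11156/5131 14272/5131 -25373/5131; 14272/5131 24300/5131 -42538/5131; -25373/5131 -42538/5131 153247/10262]

x̄ = F·x = [3, 6, -7]
P̄ = F·P·Fᵀ + Q = [17 4 -4; 4 12 -8; -4 -8 15]
y = z − H·x̄ = [6, -5]
S = H·P̄·Hᵀ + R = [114 -32; -32 99]
K = P̄·Hᵀ·S⁻¹ = [1623/5131 1613/5131; -606/5131 1048/5131; 163/10262 130/5131]
x' = x̄ + K·y = [2438/733, 3130/733, -5154/733]
P' = (I − K·H)·P̄ = [11156/5131 14272/5131 -25373/5131; 14272/5131 24300/5131 -42538/5131; -25373/5131 -42538/5131 153247/10262]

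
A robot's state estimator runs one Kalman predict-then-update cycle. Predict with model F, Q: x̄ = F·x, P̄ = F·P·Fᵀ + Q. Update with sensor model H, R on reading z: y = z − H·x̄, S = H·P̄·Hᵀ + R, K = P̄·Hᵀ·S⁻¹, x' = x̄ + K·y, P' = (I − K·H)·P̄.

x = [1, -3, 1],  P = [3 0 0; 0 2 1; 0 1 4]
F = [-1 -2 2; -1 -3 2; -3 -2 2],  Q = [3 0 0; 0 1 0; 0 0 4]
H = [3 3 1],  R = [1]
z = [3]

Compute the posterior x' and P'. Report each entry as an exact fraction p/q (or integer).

x' = [14/585, 466/195, -4909/1170]
P' = [1012/585 -217/195 -1006/585; -217/195 122/65 -419/195; -1006/585 -419/195 13781/1170]

x̄ = F·x = [7, 10, 5]
P̄ = F·P·Fᵀ + Q = [22 21 25; 21 26 27; 25 27 47]
y = z − H·x̄ = [-53]
S = H·P̄·Hᵀ + R = [1170]
K = P̄·Hᵀ·S⁻¹ = [77/585; 28/195; 203/1170]
x' = x̄ + K·y = [14/585, 466/195, -4909/1170]
P' = (I − K·H)·P̄ = [1012/585 -217/195 -1006/585; -217/195 122/65 -419/195; -1006/585 -419/195 13781/1170]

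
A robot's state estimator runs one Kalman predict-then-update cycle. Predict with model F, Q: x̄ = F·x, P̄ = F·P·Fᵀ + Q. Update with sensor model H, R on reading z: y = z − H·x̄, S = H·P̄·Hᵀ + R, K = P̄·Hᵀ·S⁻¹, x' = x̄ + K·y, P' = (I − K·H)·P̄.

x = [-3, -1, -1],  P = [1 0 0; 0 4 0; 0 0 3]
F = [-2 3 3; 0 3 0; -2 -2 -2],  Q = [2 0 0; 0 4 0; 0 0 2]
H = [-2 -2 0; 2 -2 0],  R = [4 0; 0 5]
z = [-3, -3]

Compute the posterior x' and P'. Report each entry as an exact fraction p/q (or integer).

x̄ = F·x = [0, -3, 10]
P̄ = F·P·Fᵀ + Q = [69 36 -38; 36 40 -24; -38 -24 34]
y = z − H·x̄ = [-9, -9]
S = H·P̄·Hᵀ + R = [728 -116; -116 153]
K = P̄·Hᵀ·S⁻¹ = [-12237/48964 2961/12241; -3023/12241 -2932/12241; 3931/24482 -750/12241]
x' = x̄ + K·y = [3537/48964, 16872/12241, 222941/24482]
P' = (I − K·H)·P̄ = [13521/24482 -642/12241 -2903/12241; -642/12241 6688/12241 -1028/12241; -2903/12241 -1028/12241 151472/12241]

x' = [3537/48964, 16872/12241, 222941/24482]
P' = [13521/24482 -642/12241 -2903/12241; -642/12241 6688/12241 -1028/12241; -2903/12241 -1028/12241 151472/12241]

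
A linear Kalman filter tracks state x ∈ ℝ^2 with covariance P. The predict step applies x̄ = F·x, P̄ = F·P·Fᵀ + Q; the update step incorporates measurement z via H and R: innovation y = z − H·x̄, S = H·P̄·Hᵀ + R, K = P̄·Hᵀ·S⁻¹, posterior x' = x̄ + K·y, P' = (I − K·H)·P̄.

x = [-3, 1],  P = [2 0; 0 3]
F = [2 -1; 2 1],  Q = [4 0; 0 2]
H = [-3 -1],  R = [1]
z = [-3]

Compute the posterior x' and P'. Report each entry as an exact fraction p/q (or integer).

x' = [197/179, -83/179]
P' = [185/179 -505/179; -505/179 1543/179]

x̄ = F·x = [-7, -5]
P̄ = F·P·Fᵀ + Q = [15 5; 5 13]
y = z − H·x̄ = [-29]
S = H·P̄·Hᵀ + R = [179]
K = P̄·Hᵀ·S⁻¹ = [-50/179; -28/179]
x' = x̄ + K·y = [197/179, -83/179]
P' = (I − K·H)·P̄ = [185/179 -505/179; -505/179 1543/179]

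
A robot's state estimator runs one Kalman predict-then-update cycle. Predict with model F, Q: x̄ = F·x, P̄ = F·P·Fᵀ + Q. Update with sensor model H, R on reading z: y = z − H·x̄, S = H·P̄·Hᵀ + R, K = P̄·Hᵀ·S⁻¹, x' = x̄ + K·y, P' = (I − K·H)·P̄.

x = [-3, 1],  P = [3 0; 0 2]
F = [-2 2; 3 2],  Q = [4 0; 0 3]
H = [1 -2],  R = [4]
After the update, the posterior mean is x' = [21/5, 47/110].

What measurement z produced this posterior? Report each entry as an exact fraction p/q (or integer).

z = [3]

x̄ = F·x = [8, -7]
P̄ = F·P·Fᵀ + Q = [24 -10; -10 38]
S = H·P̄·Hᵀ + R = [220]
K = P̄·Hᵀ·S⁻¹ = [1/5; -43/110]
x' − x̄ = [-19/5, 817/110] = K·y
y = (KᵀK)⁻¹·Kᵀ·(x' − x̄) = [-19]
z = y + H·x̄ = [-19] + [22] = [3]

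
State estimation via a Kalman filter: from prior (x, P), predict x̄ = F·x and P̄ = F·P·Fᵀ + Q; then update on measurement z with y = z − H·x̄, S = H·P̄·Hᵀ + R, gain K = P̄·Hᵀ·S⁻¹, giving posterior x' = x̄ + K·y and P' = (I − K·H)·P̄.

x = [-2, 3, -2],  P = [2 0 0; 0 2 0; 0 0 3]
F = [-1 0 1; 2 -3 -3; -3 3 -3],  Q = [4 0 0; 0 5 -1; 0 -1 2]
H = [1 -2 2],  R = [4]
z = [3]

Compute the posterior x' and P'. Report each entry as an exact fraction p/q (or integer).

x' = [-1537/577, 3222/577, 4962/577]
P' = [4352/577 -3528/577 -5646/577; -3528/577 14697/577 16187/577; -5646/577 16187/577 19280/577]

x̄ = F·x = [0, -7, 21]
P̄ = F·P·Fᵀ + Q = [9 -13 -3; -13 58 -4; -3 -4 65]
y = z − H·x̄ = [-53]
S = H·P̄·Hᵀ + R = [577]
K = P̄·Hᵀ·S⁻¹ = [29/577; -137/577; 135/577]
x' = x̄ + K·y = [-1537/577, 3222/577, 4962/577]
P' = (I − K·H)·P̄ = [4352/577 -3528/577 -5646/577; -3528/577 14697/577 16187/577; -5646/577 16187/577 19280/577]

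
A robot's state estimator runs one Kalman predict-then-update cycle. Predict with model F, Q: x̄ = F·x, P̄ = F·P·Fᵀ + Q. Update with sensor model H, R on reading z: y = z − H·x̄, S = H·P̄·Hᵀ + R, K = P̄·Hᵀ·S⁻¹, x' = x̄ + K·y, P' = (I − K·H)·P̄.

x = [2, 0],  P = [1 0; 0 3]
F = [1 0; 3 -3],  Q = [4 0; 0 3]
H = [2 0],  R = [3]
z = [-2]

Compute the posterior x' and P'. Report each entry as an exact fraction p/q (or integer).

x̄ = F·x = [2, 6]
P̄ = F·P·Fᵀ + Q = [5 3; 3 39]
y = z − H·x̄ = [-6]
S = H·P̄·Hᵀ + R = [23]
K = P̄·Hᵀ·S⁻¹ = [10/23; 6/23]
x' = x̄ + K·y = [-14/23, 102/23]
P' = (I − K·H)·P̄ = [15/23 9/23; 9/23 861/23]

x' = [-14/23, 102/23]
P' = [15/23 9/23; 9/23 861/23]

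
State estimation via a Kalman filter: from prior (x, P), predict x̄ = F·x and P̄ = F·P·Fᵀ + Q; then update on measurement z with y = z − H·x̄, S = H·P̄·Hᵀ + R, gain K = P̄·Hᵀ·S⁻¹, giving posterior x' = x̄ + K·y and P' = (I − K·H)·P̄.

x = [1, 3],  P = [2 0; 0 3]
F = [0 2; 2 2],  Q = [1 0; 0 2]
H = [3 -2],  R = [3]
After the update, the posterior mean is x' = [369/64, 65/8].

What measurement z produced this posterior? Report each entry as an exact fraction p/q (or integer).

x̄ = F·x = [6, 8]
P̄ = F·P·Fᵀ + Q = [13 12; 12 22]
S = H·P̄·Hᵀ + R = [64]
K = P̄·Hᵀ·S⁻¹ = [15/64; -1/8]
x' − x̄ = [-15/64, 1/8] = K·y
y = (KᵀK)⁻¹·Kᵀ·(x' − x̄) = [-1]
z = y + H·x̄ = [-1] + [2] = [1]

z = [1]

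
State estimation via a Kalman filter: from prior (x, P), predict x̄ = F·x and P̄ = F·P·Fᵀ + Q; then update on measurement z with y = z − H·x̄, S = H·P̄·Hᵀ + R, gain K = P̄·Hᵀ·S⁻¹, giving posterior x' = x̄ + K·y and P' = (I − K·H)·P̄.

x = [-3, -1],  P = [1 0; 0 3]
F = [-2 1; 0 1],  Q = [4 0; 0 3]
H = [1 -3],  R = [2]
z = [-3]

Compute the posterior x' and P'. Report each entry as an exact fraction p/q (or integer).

x̄ = F·x = [5, -1]
P̄ = F·P·Fᵀ + Q = [11 3; 3 6]
y = z − H·x̄ = [-11]
S = H·P̄·Hᵀ + R = [49]
K = P̄·Hᵀ·S⁻¹ = [2/49; -15/49]
x' = x̄ + K·y = [223/49, 116/49]
P' = (I − K·H)·P̄ = [535/49 177/49; 177/49 69/49]

x' = [223/49, 116/49]
P' = [535/49 177/49; 177/49 69/49]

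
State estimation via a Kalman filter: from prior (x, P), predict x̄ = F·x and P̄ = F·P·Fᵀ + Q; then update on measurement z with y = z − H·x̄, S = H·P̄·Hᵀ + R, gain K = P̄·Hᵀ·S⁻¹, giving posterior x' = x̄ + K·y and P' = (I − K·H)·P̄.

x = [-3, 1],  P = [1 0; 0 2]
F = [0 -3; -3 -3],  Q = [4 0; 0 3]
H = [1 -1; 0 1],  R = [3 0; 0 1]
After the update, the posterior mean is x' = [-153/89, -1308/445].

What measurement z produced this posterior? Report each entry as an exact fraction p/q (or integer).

z = [3, -3]

x̄ = F·x = [-3, 6]
P̄ = F·P·Fᵀ + Q = [22 18; 18 30]
S = H·P̄·Hᵀ + R = [19 -12; -12 31]
K = P̄·Hᵀ·S⁻¹ = [68/89 78/89; -12/445 426/445]
x' − x̄ = [114/89, -3978/445] = K·y
y = (KᵀK)⁻¹·Kᵀ·(x' − x̄) = [12, -9]
z = y + H·x̄ = [12, -9] + [-9, 6] = [3, -3]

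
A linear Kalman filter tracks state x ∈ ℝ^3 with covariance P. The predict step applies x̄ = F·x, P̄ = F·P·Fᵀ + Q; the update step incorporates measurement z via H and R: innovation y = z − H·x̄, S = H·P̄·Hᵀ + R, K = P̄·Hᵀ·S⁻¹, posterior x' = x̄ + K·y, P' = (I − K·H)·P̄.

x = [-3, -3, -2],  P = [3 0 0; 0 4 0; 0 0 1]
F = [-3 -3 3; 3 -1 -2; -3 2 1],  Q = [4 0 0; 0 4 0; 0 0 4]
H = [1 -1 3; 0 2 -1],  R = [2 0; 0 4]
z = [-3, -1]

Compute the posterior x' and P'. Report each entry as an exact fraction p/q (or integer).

x' = [38208/22403, -15282/22403, -36897/22403]
P' = [878592/22403 -121300/22403 -322932/22403; -121300/22403 41466/22403 54228/22403; -322932/22403 54228/22403 127076/22403]

x̄ = F·x = [12, -2, 1]
P̄ = F·P·Fᵀ + Q = [76 -21 6; -21 39 -37; 6 -37 48]
y = z − H·x̄ = [-20, 4]
S = H·P̄·Hᵀ + R = [849 -529; -529 356]
K = P̄·Hᵀ·S⁻¹ = [15548/22403 20083/22403; -41/22403 7176/22403; 2034/22403 -4655/22403]
x' = x̄ + K·y = [38208/22403, -15282/22403, -36897/22403]
P' = (I − K·H)·P̄ = [878592/22403 -121300/22403 -322932/22403; -121300/22403 41466/22403 54228/22403; -322932/22403 54228/22403 127076/22403]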